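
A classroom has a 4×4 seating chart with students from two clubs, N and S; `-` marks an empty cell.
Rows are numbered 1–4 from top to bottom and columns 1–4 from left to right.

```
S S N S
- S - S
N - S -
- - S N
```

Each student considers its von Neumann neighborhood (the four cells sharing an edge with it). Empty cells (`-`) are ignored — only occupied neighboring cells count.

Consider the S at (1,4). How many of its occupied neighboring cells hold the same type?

1

Occupied neighbors of (1,4): (2,4)=S, (1,3)=N.
Same type (S): 1 of 2.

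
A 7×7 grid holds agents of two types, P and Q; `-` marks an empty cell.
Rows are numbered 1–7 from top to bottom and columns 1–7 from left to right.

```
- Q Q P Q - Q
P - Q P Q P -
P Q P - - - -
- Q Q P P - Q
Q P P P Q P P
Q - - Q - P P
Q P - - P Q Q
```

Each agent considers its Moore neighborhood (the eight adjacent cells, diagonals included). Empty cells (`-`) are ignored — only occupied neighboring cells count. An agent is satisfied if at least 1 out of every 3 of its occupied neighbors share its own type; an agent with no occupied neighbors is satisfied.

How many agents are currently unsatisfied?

(1,2)Q 2/3 ✓
(1,3)Q 2/4 ✓
(1,4)P 1/5 ✗
(1,5)Q 1/4 ✗
(1,7)Q 0/1 ✗
(2,1)P 1/3 ✓
(2,3)Q 3/6 ✓
(2,4)P 2/6 ✓
(2,5)Q 1/4 ✗
(2,6)P 0/3 ✗
(3,1)P 1/3 ✓
(3,2)Q 3/6 ✓
(3,3)P 2/6 ✓
(4,2)Q 3/7 ✓
(4,3)Q 2/7 ✗
(4,4)P 4/6 ✓
(4,5)P 3/4 ✓
(4,7)Q 0/2 ✗
(5,1)Q 2/3 ✓
(5,2)P 1/5 ✗
(5,3)P 3/6 ✓
(5,4)P 3/6 ✓
(5,5)Q 1/6 ✗
(5,6)P 4/6 ✓
(5,7)P 3/4 ✓
(6,1)Q 2/4 ✓
(6,4)Q 1/4 ✗
(6,6)P 4/7 ✓
(6,7)P 3/5 ✓
(7,1)Q 1/2 ✓
(7,2)P 0/2 ✗
(7,5)P 1/3 ✓
(7,6)Q 1/4 ✗
(7,7)Q 1/3 ✓
Unsatisfied: (1,4), (1,5), (1,7), (2,5), (2,6), (4,3), (4,7), (5,2), (5,5), (6,4), (7,2), (7,6) — 12 in total.

12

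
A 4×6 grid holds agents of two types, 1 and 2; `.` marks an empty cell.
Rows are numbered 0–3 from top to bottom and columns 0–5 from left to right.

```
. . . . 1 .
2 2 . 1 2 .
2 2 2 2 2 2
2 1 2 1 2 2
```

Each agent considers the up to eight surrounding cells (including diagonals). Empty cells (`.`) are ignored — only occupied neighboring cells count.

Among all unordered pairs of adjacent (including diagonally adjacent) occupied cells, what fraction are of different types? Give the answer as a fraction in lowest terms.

Scan each occupied cell's neighbors to the right and below (and the two forward diagonals) so each pair is counted once.
Row 0: 1(0,4)–2(1,4)≠ 1(0,4)–1(1,3)=  → 1/2 unlike.
Row 1: 2(1,0)–2(1,1)= 2(1,0)–2(2,0)= 2(1,0)–2(2,1)= 2(1,1)–2(2,1)= 2(1,1)–2(2,2)= 2(1,1)–2(2,0)= 1(1,3)–2(1,4)≠ 1(1,3)–2(2,3)≠ 1(1,3)–2(2,4)≠ 1(1,3)–2(2,2)≠ 2(1,4)–2(2,4)= 2(1,4)–2(2,5)= 2(1,4)–2(2,3)=  → 4/13 unlike.
Row 2: 2(2,0)–2(2,1)= 2(2,0)–2(3,0)= 2(2,0)–1(3,1)≠ 2(2,1)–2(2,2)= 2(2,1)–1(3,1)≠ 2(2,1)–2(3,2)= 2(2,1)–2(3,0)= 2(2,2)–2(2,3)= 2(2,2)–2(3,2)= 2(2,2)–1(3,3)≠ 2(2,2)–1(3,1)≠ 2(2,3)–2(2,4)= 2(2,3)–1(3,3)≠ 2(2,3)–2(3,4)= 2(2,3)–2(3,2)= 2(2,4)–2(2,5)= 2(2,4)–2(3,4)= 2(2,4)–2(3,5)= 2(2,4)–1(3,3)≠ 2(2,5)–2(3,5)= 2(2,5)–2(3,4)=  → 6/21 unlike.
Row 3: 2(3,0)–1(3,1)≠ 1(3,1)–2(3,2)≠ 2(3,2)–1(3,3)≠ 1(3,3)–2(3,4)≠ 2(3,4)–2(3,5)=  → 4/5 unlike.
Total adjacent occupied pairs: 41; unlike-type pairs: 15.
15/41 is already in lowest terms.

15/41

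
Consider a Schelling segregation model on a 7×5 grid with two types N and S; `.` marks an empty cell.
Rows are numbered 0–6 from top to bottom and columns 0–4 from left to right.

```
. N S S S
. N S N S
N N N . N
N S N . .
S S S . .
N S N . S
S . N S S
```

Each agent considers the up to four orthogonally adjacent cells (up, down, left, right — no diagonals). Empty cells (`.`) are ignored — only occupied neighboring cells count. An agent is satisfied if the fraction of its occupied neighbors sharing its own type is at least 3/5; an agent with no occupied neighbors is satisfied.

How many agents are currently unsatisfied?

16

Row 0: (0,1)N 1/2 not · (0,2)S 2/3 satisfied · (0,3)S 2/3 satisfied · (0,4)S 2/2 satisfied
Row 1: (1,1)N 2/3 satisfied · (1,2)S 1/4 not · (1,3)N 0/3 not · (1,4)S 1/3 not
Row 2: (2,0)N 2/2 satisfied · (2,1)N 3/4 satisfied · (2,2)N 2/3 satisfied · (2,4)N 0/1 not
Row 3: (3,0)N 1/3 not · (3,1)S 1/4 not · (3,2)N 1/3 not
Row 4: (4,0)S 1/3 not · (4,1)S 4/4 satisfied · (4,2)S 1/3 not
Row 5: (5,0)N 0/3 not · (5,1)S 1/3 not · (5,2)N 1/3 not · (5,4)S 1/1 satisfied
Row 6: (6,0)S 0/1 not · (6,2)N 1/2 not · (6,3)S 1/2 not · (6,4)S 2/2 satisfied
Unsatisfied: (0,1), (1,2), (1,3), (1,4), (2,4), (3,0), (3,1), (3,2), (4,0), (4,2), (5,0), (5,1), (5,2), (6,0), (6,2), (6,3) — 16 in total.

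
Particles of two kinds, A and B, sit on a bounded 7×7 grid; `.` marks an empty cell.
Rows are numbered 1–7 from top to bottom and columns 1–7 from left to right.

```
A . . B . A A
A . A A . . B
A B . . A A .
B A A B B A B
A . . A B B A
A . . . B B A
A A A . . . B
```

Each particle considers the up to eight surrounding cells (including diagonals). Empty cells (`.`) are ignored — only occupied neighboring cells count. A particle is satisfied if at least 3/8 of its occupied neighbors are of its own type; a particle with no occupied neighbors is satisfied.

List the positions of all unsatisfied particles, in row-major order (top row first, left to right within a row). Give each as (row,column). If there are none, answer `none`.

Row 1: (1,1)A 1/1 satisfied · (1,4)B 0/2 not · (1,6)A 1/2 satisfied · (1,7)A 1/2 satisfied
Row 2: (2,1)A 2/3 satisfied · (2,3)A 1/3 not · (2,4)A 2/3 satisfied · (2,7)B 0/3 not
Row 3: (3,1)A 2/4 satisfied · (3,2)B 1/6 not · (3,5)A 3/5 satisfied · (3,6)A 2/5 satisfied
Row 4: (4,1)B 1/4 not · (4,2)A 3/5 satisfied · (4,3)A 2/4 satisfied · (4,4)B 2/5 satisfied · (4,5)B 3/7 satisfied · (4,6)A 3/7 satisfied · (4,7)B 1/4 not
Row 5: (5,1)A 2/3 satisfied · (5,4)A 1/5 not · (5,5)B 5/7 satisfied · (5,6)B 5/8 satisfied · (5,7)A 2/5 satisfied
Row 6: (6,1)A 3/3 satisfied · (6,5)B 3/4 satisfied · (6,6)B 4/6 satisfied · (6,7)A 1/4 not
Row 7: (7,1)A 2/2 satisfied · (7,2)A 3/3 satisfied · (7,3)A 1/1 satisfied · (7,7)B 1/2 satisfied

(1,4), (2,3), (2,7), (3,2), (4,1), (4,7), (5,4), (6,7)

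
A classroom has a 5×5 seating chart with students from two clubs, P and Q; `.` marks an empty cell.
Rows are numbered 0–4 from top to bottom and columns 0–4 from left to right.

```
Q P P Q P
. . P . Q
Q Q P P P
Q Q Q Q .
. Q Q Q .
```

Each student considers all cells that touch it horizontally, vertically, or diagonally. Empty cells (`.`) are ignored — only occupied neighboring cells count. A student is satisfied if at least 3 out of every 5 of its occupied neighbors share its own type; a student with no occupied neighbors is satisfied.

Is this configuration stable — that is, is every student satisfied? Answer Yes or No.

No

(0,0)Q 0/1 not
(0,1)P 2/3 satisfied
(0,2)P 2/3 satisfied
(0,3)Q 1/4 not
(0,4)P 0/2 not
(1,2)P 4/6 satisfied
(1,4)Q 1/4 not
(2,0)Q 3/3 satisfied
(2,1)Q 4/6 satisfied
(2,2)P 2/6 not
(2,3)P 3/6 not
(2,4)P 1/3 not
(3,0)Q 4/4 satisfied
(3,1)Q 6/7 satisfied
(3,2)Q 6/8 satisfied
(3,3)Q 3/6 not
(4,1)Q 4/4 satisfied
(4,2)Q 5/5 satisfied
(4,3)Q 3/3 satisfied
For instance (0,0) has only 0/1 same-type neighbors, below 3/5.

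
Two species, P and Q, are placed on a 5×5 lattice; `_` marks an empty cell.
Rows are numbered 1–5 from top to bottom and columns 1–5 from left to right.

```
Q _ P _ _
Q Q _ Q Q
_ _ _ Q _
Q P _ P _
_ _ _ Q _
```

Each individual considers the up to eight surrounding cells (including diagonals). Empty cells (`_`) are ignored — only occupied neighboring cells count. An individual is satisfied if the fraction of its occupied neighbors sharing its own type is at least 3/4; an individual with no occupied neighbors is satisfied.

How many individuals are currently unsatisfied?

8

(1,1)Q 2/2 ok
(1,3)P 0/2 unhappy
(2,1)Q 2/2 ok
(2,2)Q 2/3 unhappy
(2,4)Q 2/3 unhappy
(2,5)Q 2/2 ok
(3,4)Q 2/3 unhappy
(4,1)Q 0/1 unhappy
(4,2)P 0/1 unhappy
(4,4)P 0/2 unhappy
(5,4)Q 0/1 unhappy
Unsatisfied: (1,3), (2,2), (2,4), (3,4), (4,1), (4,2), (4,4), (5,4) — 8 in total.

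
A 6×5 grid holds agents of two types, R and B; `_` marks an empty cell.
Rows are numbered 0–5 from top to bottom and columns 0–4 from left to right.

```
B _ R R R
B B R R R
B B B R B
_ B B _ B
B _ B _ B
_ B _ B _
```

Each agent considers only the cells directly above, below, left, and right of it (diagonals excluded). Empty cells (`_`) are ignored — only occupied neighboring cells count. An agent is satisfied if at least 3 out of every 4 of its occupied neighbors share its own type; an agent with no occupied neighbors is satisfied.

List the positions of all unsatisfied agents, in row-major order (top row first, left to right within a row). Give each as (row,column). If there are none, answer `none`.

(0,0)B 1/1 ✓
(0,2)R 2/2 ✓
(0,3)R 3/3 ✓
(0,4)R 2/2 ✓
(1,0)B 3/3 ✓
(1,1)B 2/3 ✗
(1,2)R 2/4 ✗
(1,3)R 4/4 ✓
(1,4)R 2/3 ✗
(2,0)B 2/2 ✓
(2,1)B 4/4 ✓
(2,2)B 2/4 ✗
(2,3)R 1/3 ✗
(2,4)B 1/3 ✗
(3,1)B 2/2 ✓
(3,2)B 3/3 ✓
(3,4)B 2/2 ✓
(4,0)B 0/0 ✓
(4,2)B 1/1 ✓
(4,4)B 1/1 ✓
(5,1)B 0/0 ✓
(5,3)B 0/0 ✓

(1,1), (1,2), (1,4), (2,2), (2,3), (2,4)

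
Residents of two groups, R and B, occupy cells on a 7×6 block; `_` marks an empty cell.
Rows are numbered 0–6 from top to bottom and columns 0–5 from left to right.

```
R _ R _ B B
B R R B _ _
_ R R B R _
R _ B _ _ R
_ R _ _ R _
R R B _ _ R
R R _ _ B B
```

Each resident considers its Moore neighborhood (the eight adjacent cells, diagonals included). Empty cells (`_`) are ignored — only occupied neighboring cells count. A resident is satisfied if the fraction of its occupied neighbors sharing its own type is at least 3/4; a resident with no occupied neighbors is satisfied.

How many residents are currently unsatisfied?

Row 0: (0,0)R 1/2 unhappy · (0,2)R 2/3 unhappy · (0,4)B 2/2 ok · (0,5)B 1/1 ok
Row 1: (1,0)B 0/3 unhappy · (1,1)R 5/6 ok · (1,2)R 4/6 unhappy · (1,3)B 2/6 unhappy
Row 2: (2,1)R 4/6 unhappy · (2,2)R 3/6 unhappy · (2,3)B 2/5 unhappy · (2,4)R 1/3 unhappy
Row 3: (3,0)R 2/2 ok · (3,2)B 1/4 unhappy · (3,5)R 2/2 ok
Row 4: (4,1)R 3/5 unhappy · (4,4)R 2/2 ok
Row 5: (5,0)R 4/4 ok · (5,1)R 4/5 ok · (5,2)B 0/3 unhappy · (5,5)R 1/3 unhappy
Row 6: (6,0)R 3/3 ok · (6,1)R 3/4 ok · (6,4)B 1/2 unhappy · (6,5)B 1/2 unhappy
Unsatisfied: (0,0), (0,2), (1,0), (1,2), (1,3), (2,1), (2,2), (2,3), (2,4), (3,2), (4,1), (5,2), (5,5), (6,4), (6,5) — 15 in total.

15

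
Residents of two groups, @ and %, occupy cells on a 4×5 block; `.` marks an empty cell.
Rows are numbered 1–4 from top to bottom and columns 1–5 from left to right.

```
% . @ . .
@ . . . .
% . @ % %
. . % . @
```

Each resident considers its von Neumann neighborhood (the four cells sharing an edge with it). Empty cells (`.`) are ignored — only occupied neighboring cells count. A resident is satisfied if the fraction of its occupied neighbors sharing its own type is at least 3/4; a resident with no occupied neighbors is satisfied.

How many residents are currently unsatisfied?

Row 1: (1,1)% 0/1 unhappy · (1,3)@ 0/0 ok
Row 2: (2,1)@ 0/2 unhappy
Row 3: (3,1)% 0/1 unhappy · (3,3)@ 0/2 unhappy · (3,4)% 1/2 unhappy · (3,5)% 1/2 unhappy
Row 4: (4,3)% 0/1 unhappy · (4,5)@ 0/1 unhappy
Unsatisfied: (1,1), (2,1), (3,1), (3,3), (3,4), (3,5), (4,3), (4,5) — 8 in total.

8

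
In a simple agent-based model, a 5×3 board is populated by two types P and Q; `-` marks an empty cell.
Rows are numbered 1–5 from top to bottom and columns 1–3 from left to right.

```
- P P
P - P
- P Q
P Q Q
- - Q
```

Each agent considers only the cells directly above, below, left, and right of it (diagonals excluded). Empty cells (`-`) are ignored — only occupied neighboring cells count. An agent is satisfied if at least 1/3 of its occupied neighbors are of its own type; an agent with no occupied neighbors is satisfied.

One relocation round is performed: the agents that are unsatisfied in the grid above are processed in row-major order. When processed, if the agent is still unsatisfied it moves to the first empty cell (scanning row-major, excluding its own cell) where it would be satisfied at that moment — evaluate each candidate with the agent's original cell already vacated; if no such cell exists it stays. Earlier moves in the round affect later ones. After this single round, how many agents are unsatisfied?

0

Initially unsatisfied (in order): (3,2), (4,1).
  (3,2) → (1,1).
  (4,1) → (2,2).
Resulting grid:
P P P
P P P
- - Q
- Q Q
- - Q
All satisfied now.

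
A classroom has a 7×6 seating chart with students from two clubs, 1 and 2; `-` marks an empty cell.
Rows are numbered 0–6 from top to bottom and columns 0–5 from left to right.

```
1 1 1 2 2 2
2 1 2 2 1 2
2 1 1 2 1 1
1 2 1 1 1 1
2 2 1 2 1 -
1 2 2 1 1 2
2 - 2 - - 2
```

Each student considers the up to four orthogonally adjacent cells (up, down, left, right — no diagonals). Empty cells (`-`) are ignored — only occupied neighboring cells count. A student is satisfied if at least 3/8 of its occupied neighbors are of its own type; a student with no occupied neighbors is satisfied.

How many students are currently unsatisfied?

Row 0: (0,0)1 1/2 ok · (0,1)1 3/3 ok · (0,2)1 1/3 unhappy · (0,3)2 2/3 ok · (0,4)2 2/3 ok · (0,5)2 2/2 ok
Row 1: (1,0)2 1/3 unhappy · (1,1)1 2/4 ok · (1,2)2 1/4 unhappy · (1,3)2 3/4 ok · (1,4)1 1/4 unhappy · (1,5)2 1/3 unhappy
Row 2: (2,0)2 1/3 unhappy · (2,1)1 2/4 ok · (2,2)1 2/4 ok · (2,3)2 1/4 unhappy · (2,4)1 3/4 ok · (2,5)1 2/3 ok
Row 3: (3,0)1 0/3 unhappy · (3,1)2 1/4 unhappy · (3,2)1 3/4 ok · (3,3)1 2/4 ok · (3,4)1 4/4 ok · (3,5)1 2/2 ok
Row 4: (4,0)2 1/3 unhappy · (4,1)2 3/4 ok · (4,2)1 1/4 unhappy · (4,3)2 0/4 unhappy · (4,4)1 2/3 ok
Row 5: (5,0)1 0/3 unhappy · (5,1)2 2/3 ok · (5,2)2 2/4 ok · (5,3)1 1/3 unhappy · (5,4)1 2/3 ok · (5,5)2 1/2 ok
Row 6: (6,0)2 0/1 unhappy · (6,2)2 1/1 ok · (6,5)2 1/1 ok
Unsatisfied: (0,2), (1,0), (1,2), (1,4), (1,5), (2,0), (2,3), (3,0), (3,1), (4,0), (4,2), (4,3), (5,0), (5,3), (6,0) — 15 in total.

15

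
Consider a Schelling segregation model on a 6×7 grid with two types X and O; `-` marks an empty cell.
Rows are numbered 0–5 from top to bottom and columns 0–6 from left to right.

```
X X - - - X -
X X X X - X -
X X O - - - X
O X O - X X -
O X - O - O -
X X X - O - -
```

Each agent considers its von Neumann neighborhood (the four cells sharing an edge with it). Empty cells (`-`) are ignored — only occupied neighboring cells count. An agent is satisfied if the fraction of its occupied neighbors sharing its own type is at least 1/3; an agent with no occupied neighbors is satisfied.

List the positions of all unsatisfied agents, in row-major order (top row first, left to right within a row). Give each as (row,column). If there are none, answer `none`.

(4,5)

Row 0: (0,0)X 2/2 ok · (0,1)X 2/2 ok · (0,5)X 1/1 ok
Row 1: (1,0)X 3/3 ok · (1,1)X 4/4 ok · (1,2)X 2/3 ok · (1,3)X 1/1 ok · (1,5)X 1/1 ok
Row 2: (2,0)X 2/3 ok · (2,1)X 3/4 ok · (2,2)O 1/3 ok · (2,6)X 0/0 ok
Row 3: (3,0)O 1/3 ok · (3,1)X 2/4 ok · (3,2)O 1/2 ok · (3,4)X 1/1 ok · (3,5)X 1/2 ok
Row 4: (4,0)O 1/3 ok · (4,1)X 2/3 ok · (4,3)O 0/0 ok · (4,5)O 0/1 unhappy
Row 5: (5,0)X 1/2 ok · (5,1)X 3/3 ok · (5,2)X 1/1 ok · (5,4)O 0/0 ok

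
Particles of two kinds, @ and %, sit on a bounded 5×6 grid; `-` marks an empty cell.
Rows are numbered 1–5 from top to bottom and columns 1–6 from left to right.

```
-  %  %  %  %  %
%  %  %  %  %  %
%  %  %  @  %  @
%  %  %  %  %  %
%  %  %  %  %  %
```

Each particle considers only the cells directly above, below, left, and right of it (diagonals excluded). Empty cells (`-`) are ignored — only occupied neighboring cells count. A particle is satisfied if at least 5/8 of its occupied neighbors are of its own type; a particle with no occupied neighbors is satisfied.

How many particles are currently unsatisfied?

3

Row 1: (1,2)% 2/2 satisfied · (1,3)% 3/3 satisfied · (1,4)% 3/3 satisfied · (1,5)% 3/3 satisfied · (1,6)% 2/2 satisfied
Row 2: (2,1)% 2/2 satisfied · (2,2)% 4/4 satisfied · (2,3)% 4/4 satisfied · (2,4)% 3/4 satisfied · (2,5)% 4/4 satisfied · (2,6)% 2/3 satisfied
Row 3: (3,1)% 3/3 satisfied · (3,2)% 4/4 satisfied · (3,3)% 3/4 satisfied · (3,4)@ 0/4 not · (3,5)% 2/4 not · (3,6)@ 0/3 not
Row 4: (4,1)% 3/3 satisfied · (4,2)% 4/4 satisfied · (4,3)% 4/4 satisfied · (4,4)% 3/4 satisfied · (4,5)% 4/4 satisfied · (4,6)% 2/3 satisfied
Row 5: (5,1)% 2/2 satisfied · (5,2)% 3/3 satisfied · (5,3)% 3/3 satisfied · (5,4)% 3/3 satisfied · (5,5)% 3/3 satisfied · (5,6)% 2/2 satisfied
Unsatisfied: (3,4), (3,5), (3,6) — 3 in total.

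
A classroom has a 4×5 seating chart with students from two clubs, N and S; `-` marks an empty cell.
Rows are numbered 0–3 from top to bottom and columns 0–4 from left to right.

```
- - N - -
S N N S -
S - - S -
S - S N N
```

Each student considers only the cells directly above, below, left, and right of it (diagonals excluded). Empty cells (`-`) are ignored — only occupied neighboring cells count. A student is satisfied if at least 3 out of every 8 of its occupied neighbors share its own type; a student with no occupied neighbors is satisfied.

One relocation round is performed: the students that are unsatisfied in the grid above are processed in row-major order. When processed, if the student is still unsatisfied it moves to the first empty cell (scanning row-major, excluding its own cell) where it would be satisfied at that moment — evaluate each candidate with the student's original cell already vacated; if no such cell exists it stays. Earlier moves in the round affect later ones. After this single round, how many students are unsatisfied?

Initially unsatisfied (in order): (3,2), (3,3).
  (3,2) → (0,0).
  (3,3): now satisfied by earlier moves; stays.
Resulting grid:
S - N - -
S N N S -
S - - S -
S - - N N
All satisfied now.

0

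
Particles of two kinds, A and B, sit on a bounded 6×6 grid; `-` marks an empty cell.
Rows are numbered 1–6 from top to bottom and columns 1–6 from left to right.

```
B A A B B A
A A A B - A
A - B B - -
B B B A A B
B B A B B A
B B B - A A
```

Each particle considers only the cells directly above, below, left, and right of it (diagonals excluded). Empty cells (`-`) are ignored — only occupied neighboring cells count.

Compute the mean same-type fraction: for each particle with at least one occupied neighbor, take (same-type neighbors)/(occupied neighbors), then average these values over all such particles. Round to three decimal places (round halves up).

0.583

Row 1: (1,1)B 0/2 · (1,2)A 2/3 · (1,3)A 2/3 · (1,4)B 2/3 · (1,5)B 1/2 · (1,6)A 1/2
Row 2: (2,1)A 2/3 · (2,2)A 3/3 · (2,3)A 2/4 · (2,4)B 2/3 · (2,6)A 1/1
Row 3: (3,1)A 1/2 · (3,3)B 2/3 · (3,4)B 2/3
Row 4: (4,1)B 2/3 · (4,2)B 3/3 · (4,3)B 2/4 · (4,4)A 1/4 · (4,5)A 1/3 · (4,6)B 0/2
Row 5: (5,1)B 3/3 · (5,2)B 3/4 · (5,3)A 0/4 · (5,4)B 1/3 · (5,5)B 1/4 · (5,6)A 1/3
Row 6: (6,1)B 2/2 · (6,2)B 3/3 · (6,3)B 1/2 · (6,5)A 1/2 · (6,6)A 2/2
Sum over 31 particles: 0/2 + 2/3 + 2/3 + 2/3 + 1/2 + 1/2 + 2/3 + 3/3 + 2/4 + 2/3 + 1/1 + 1/2 + 2/3 + 2/3 + 2/3 + 3/3 + 2/4 + 1/4 + 1/3 + 0/2 + 3/3 + 3/4 + 0/4 + 1/3 + 1/4 + 1/3 + 2/2 + 3/3 + 1/2 + 1/2 + 2/2 = 217/12; mean = 217/12 ÷ 31 = 7/12 = 0.583333… → 0.583.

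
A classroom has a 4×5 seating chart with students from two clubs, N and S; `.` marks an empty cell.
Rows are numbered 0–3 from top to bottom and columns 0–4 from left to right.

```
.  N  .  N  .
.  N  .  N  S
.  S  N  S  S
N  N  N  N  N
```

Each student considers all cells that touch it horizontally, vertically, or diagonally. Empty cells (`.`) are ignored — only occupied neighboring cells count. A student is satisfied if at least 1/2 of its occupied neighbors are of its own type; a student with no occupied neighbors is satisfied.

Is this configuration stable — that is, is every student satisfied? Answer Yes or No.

Row 0: (0,1)N 1/1 ✓ · (0,3)N 1/2 ✓
Row 1: (1,1)N 2/3 ✓ · (1,3)N 2/5 ✗ · (1,4)S 2/4 ✓
Row 2: (2,1)S 0/5 ✗ · (2,2)N 5/7 ✓ · (2,3)S 2/7 ✗ · (2,4)S 2/5 ✗
Row 3: (3,0)N 1/2 ✓ · (3,1)N 3/4 ✓ · (3,2)N 3/5 ✓ · (3,3)N 3/5 ✓ · (3,4)N 1/3 ✗
For instance (1,3) has only 2/5 same-type neighbors, below 1/2.

No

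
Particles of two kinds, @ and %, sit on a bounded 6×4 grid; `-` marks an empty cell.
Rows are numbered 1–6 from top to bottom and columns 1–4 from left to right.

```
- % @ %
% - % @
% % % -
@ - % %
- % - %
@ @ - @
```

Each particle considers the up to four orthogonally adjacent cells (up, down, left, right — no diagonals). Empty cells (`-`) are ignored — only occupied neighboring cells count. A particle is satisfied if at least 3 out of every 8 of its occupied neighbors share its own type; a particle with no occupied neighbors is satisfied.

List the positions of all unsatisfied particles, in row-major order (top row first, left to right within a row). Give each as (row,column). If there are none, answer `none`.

(1,2)% 0/1 not
(1,3)@ 0/3 not
(1,4)% 0/2 not
(2,1)% 1/1 satisfied
(2,3)% 1/3 not
(2,4)@ 0/2 not
(3,1)% 2/3 satisfied
(3,2)% 2/2 satisfied
(3,3)% 3/3 satisfied
(4,1)@ 0/1 not
(4,3)% 2/2 satisfied
(4,4)% 2/2 satisfied
(5,2)% 0/1 not
(5,4)% 1/2 satisfied
(6,1)@ 1/1 satisfied
(6,2)@ 1/2 satisfied
(6,4)@ 0/1 not

(1,2), (1,3), (1,4), (2,3), (2,4), (4,1), (5,2), (6,4)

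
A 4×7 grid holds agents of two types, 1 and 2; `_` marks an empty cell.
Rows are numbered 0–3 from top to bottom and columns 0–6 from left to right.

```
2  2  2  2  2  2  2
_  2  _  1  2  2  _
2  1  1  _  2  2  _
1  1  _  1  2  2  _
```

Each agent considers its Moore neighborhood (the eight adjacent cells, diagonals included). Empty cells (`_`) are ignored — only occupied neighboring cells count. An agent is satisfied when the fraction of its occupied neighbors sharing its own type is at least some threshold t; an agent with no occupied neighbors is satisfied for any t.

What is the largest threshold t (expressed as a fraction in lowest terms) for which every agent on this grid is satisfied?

Row 0: (0,0)2 2/2 · (0,1)2 3/3 · (0,2)2 3/4 · (0,3)2 3/4 · (0,4)2 4/5 · (0,5)2 4/4 · (0,6)2 2/2
Row 1: (1,1)2 4/6 · (1,3)1 1/6 · (1,4)2 6/7 · (1,5)2 6/6
Row 2: (2,0)2 1/4 · (2,1)1 3/5 · (2,2)1 4/5 · (2,4)2 5/7 · (2,5)2 5/5
Row 3: (3,0)1 2/3 · (3,1)1 3/4 · (3,3)1 1/3 · (3,4)2 3/4 · (3,5)2 3/3
The smallest same-type fraction is 1/6 at (1,3), which reduces to 1/6. Any threshold above that leaves this agent unsatisfied.

1/6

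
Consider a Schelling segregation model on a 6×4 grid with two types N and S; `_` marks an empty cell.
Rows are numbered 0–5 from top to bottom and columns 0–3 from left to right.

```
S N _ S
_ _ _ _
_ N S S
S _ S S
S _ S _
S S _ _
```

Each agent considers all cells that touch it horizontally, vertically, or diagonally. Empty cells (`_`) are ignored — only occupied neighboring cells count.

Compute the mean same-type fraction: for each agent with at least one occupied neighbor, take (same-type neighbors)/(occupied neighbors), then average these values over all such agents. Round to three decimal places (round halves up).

0.671

Row 0: (0,0)S 0/1 · (0,1)N 0/1 · (0,3)S — no occupied neighbors
Row 2: (2,1)N 0/3 · (2,2)S 3/4 · (2,3)S 3/3
Row 3: (3,0)S 1/2 · (3,2)S 4/5 · (3,3)S 4/4
Row 4: (4,0)S 3/3 · (4,2)S 3/3
Row 5: (5,0)S 2/2 · (5,1)S 3/3
Sum over 12 agents: 0/1 + 0/1 + 0/3 + 3/4 + 3/3 + 1/2 + 4/5 + 4/4 + 3/3 + 3/3 + 2/2 + 3/3 = 161/20; mean = 161/20 ÷ 12 = 161/240 = 0.670833… → 0.671.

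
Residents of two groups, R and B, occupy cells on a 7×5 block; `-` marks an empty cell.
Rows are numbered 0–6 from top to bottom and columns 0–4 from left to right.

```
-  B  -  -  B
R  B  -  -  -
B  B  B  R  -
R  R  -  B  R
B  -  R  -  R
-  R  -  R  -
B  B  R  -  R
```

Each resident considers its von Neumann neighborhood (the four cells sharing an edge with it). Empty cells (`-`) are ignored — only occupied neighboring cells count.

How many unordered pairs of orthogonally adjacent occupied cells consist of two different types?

10

Scan each occupied cell's neighbors to the right and below so each pair is counted once.
Row 0: B(0,1)–B(1,1)=  → 0/1 unlike.
Row 1: R(1,0)–B(1,1)≠ R(1,0)–B(2,0)≠ B(1,1)–B(2,1)=  → 2/3 unlike.
Row 2: B(2,0)–B(2,1)= B(2,0)–R(3,0)≠ B(2,1)–B(2,2)= B(2,1)–R(3,1)≠ B(2,2)–R(2,3)≠ R(2,3)–B(3,3)≠  → 4/6 unlike.
Row 3: R(3,0)–R(3,1)= R(3,0)–B(4,0)≠ B(3,3)–R(3,4)≠ R(3,4)–R(4,4)=  → 2/4 unlike.
Row 5: R(5,1)–B(6,1)≠  → 1/1 unlike.
Row 6: B(6,0)–B(6,1)= B(6,1)–R(6,2)≠  → 1/2 unlike.
Total adjacent occupied pairs: 17; unlike-type pairs: 10.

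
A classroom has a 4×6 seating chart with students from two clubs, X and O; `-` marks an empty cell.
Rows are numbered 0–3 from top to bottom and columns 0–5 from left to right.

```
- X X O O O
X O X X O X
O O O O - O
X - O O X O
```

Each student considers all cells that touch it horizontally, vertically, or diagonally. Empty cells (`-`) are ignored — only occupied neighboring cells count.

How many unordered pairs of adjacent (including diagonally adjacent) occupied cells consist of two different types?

26

Scan each occupied cell's neighbors to the right and below (and the two forward diagonals) so each pair is counted once.
From row 0: 8 unlike of 18 pairs (running 8/18).
From row 1: 12 unlike of 18 pairs (running 20/36).
From row 2: 4 unlike of 13 pairs (running 24/49).
From row 3: 2 unlike of 3 pairs (running 26/52).
Total adjacent occupied pairs: 52; unlike-type pairs: 26.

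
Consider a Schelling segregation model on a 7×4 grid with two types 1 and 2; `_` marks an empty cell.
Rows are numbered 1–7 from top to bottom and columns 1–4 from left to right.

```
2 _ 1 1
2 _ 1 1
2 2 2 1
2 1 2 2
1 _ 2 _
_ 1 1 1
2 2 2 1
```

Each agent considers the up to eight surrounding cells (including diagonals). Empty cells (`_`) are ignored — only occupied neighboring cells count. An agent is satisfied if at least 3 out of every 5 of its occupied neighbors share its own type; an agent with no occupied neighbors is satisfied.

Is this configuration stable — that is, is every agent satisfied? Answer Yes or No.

Row 1: (1,1)2 1/1 satisfied · (1,3)1 3/3 satisfied · (1,4)1 3/3 satisfied
Row 2: (2,1)2 3/3 satisfied · (2,3)1 4/6 satisfied · (2,4)1 4/5 satisfied
Row 3: (3,1)2 3/4 satisfied · (3,2)2 5/7 satisfied · (3,3)2 3/7 not · (3,4)1 2/5 not
Row 4: (4,1)2 2/4 not · (4,2)1 1/7 not · (4,3)2 4/6 satisfied · (4,4)2 3/4 satisfied
Row 5: (5,1)1 2/3 satisfied · (5,3)2 2/6 not
Row 6: (6,2)1 2/6 not · (6,3)1 3/6 not · (6,4)1 2/4 not
Row 7: (7,1)2 1/2 not · (7,2)2 2/4 not · (7,3)2 1/5 not · (7,4)1 2/3 satisfied
For instance (3,3) has only 3/7 same-type neighbors, below 3/5.

No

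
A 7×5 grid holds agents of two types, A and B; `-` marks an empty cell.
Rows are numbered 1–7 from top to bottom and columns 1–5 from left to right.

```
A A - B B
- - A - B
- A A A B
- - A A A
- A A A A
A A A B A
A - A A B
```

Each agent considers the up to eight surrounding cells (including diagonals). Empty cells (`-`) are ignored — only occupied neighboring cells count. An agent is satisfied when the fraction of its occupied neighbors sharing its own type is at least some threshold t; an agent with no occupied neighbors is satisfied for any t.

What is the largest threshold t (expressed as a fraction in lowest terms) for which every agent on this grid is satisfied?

1/8

(1,1)A 1/1
(1,2)A 2/2
(1,4)B 2/3
(1,5)B 2/2
(2,3)A 4/5
(2,5)B 3/4
(3,2)A 3/3
(3,3)A 5/5
(3,4)A 5/7
(3,5)B 1/4
(4,3)A 7/7
(4,4)A 7/8
(4,5)A 4/5
(5,2)A 5/5
(5,3)A 6/7
(5,4)A 7/8
(5,5)A 4/5
(6,1)A 3/3
(6,2)A 6/6
(6,3)A 6/7
(6,4)B 1/8
(6,5)A 3/5
(7,1)A 2/2
(7,3)A 3/4
(7,4)A 3/5
(7,5)B 1/3
The smallest same-type fraction is 1/8 at (6,4), which reduces to 1/8. Any threshold above that leaves this agent unsatisfied.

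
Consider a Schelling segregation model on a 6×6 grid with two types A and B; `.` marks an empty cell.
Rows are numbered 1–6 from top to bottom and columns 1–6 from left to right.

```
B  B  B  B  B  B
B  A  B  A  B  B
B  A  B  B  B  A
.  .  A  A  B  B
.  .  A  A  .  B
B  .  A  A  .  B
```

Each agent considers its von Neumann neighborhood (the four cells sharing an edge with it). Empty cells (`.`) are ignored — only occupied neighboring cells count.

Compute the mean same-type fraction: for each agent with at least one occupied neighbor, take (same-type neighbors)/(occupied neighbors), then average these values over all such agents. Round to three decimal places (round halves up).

Row 1: (1,1)B 2/2 · (1,2)B 2/3 · (1,3)B 3/3 · (1,4)B 2/3 · (1,5)B 3/3 · (1,6)B 2/2
Row 2: (2,1)B 2/3 · (2,2)A 1/4 · (2,3)B 2/4 · (2,4)A 0/4 · (2,5)B 3/4 · (2,6)B 2/3
Row 3: (3,1)B 1/2 · (3,2)A 1/3 · (3,3)B 2/4 · (3,4)B 2/4 · (3,5)B 3/4 · (3,6)A 0/3
Row 4: (4,3)A 2/3 · (4,4)A 2/4 · (4,5)B 2/3 · (4,6)B 2/3
Row 5: (5,3)A 3/3 · (5,4)A 3/3 · (5,6)B 2/2
Row 6: (6,1)B — no occupied neighbors · (6,3)A 2/2 · (6,4)A 2/2 · (6,6)B 1/1
Sum over 28 agents: 2/2 + 2/3 + 3/3 + 2/3 + 3/3 + 2/2 + 2/3 + 1/4 + 2/4 + 0/4 + 3/4 + 2/3 + 1/2 + 1/3 + 2/4 + 2/4 + 3/4 + 0/3 + 2/3 + 2/4 + 2/3 + 2/3 + 3/3 + 3/3 + 2/2 + 2/2 + 2/2 + 1/1 = 77/4; mean = 77/4 ÷ 28 = 11/16 = 0.6875 → 0.688.

0.688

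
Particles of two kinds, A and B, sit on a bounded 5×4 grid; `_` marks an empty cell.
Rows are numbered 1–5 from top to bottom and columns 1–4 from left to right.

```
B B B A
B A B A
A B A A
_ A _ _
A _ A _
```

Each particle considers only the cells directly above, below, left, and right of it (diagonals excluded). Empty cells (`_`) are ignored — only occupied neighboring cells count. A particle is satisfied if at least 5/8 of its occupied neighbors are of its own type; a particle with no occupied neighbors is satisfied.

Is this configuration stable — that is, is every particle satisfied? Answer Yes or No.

No

(1,1)B 2/2 ✓
(1,2)B 2/3 ✓
(1,3)B 2/3 ✓
(1,4)A 1/2 ✗
(2,1)B 1/3 ✗
(2,2)A 0/4 ✗
(2,3)B 1/4 ✗
(2,4)A 2/3 ✓
(3,1)A 0/2 ✗
(3,2)B 0/4 ✗
(3,3)A 1/3 ✗
(3,4)A 2/2 ✓
(4,2)A 0/1 ✗
(5,1)A 0/0 ✓
(5,3)A 0/0 ✓
For instance (1,4) has only 1/2 same-type neighbors, below 5/8.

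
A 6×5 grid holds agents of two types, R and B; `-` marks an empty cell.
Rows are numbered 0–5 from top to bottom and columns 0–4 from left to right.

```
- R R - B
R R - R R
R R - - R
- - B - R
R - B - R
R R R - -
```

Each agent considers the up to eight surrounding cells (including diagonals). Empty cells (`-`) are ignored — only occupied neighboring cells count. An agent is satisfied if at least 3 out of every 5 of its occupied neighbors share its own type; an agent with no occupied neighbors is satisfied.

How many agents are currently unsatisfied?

4

Row 0: (0,1)R 3/3 ok · (0,2)R 3/3 ok · (0,4)B 0/2 unhappy
Row 1: (1,0)R 4/4 ok · (1,1)R 5/5 ok · (1,3)R 3/4 ok · (1,4)R 2/3 ok
Row 2: (2,0)R 3/3 ok · (2,1)R 3/4 ok · (2,4)R 3/3 ok
Row 3: (3,2)B 1/2 unhappy · (3,4)R 2/2 ok
Row 4: (4,0)R 2/2 ok · (4,2)B 1/3 unhappy · (4,4)R 1/1 ok
Row 5: (5,0)R 2/2 ok · (5,1)R 3/4 ok · (5,2)R 1/2 unhappy
Unsatisfied: (0,4), (3,2), (4,2), (5,2) — 4 in total.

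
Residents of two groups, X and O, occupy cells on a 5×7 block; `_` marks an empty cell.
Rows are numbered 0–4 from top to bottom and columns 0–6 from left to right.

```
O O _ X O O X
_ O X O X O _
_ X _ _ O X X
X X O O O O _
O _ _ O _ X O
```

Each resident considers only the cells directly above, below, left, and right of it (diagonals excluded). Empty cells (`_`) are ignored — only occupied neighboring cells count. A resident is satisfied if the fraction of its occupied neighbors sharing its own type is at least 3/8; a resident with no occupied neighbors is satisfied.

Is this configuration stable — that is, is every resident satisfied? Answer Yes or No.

Row 0: (0,0)O 1/1 ✓ · (0,1)O 2/2 ✓ · (0,3)X 0/2 ✗ · (0,4)O 1/3 ✗ · (0,5)O 2/3 ✓ · (0,6)X 0/1 ✗
Row 1: (1,1)O 1/3 ✗ · (1,2)X 0/2 ✗ · (1,3)O 0/3 ✗ · (1,4)X 0/4 ✗ · (1,5)O 1/3 ✗
Row 2: (2,1)X 1/2 ✓ · (2,4)O 1/3 ✗ · (2,5)X 1/4 ✗ · (2,6)X 1/1 ✓
Row 3: (3,0)X 1/2 ✓ · (3,1)X 2/3 ✓ · (3,2)O 1/2 ✓ · (3,3)O 3/3 ✓ · (3,4)O 3/3 ✓ · (3,5)O 1/3 ✗
Row 4: (4,0)O 0/1 ✗ · (4,3)O 1/1 ✓ · (4,5)X 0/2 ✗ · (4,6)O 0/1 ✗
For instance (0,3) has only 0/2 same-type neighbors, below 3/8.

No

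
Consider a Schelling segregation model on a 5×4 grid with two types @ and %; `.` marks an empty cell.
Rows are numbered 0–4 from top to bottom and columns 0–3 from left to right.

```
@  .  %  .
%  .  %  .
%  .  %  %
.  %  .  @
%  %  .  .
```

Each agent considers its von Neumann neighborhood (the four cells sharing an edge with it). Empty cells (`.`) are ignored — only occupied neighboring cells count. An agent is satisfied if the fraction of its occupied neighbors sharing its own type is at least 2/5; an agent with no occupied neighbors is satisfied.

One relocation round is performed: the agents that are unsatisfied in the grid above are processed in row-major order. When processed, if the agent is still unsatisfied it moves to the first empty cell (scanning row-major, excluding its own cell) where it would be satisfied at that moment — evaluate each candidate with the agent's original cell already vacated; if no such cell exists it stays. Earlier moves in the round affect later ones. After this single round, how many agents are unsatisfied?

Initially unsatisfied (in order): (0,0), (3,3).
  (0,0) → (4,3).
  (3,3): now satisfied by earlier moves; stays.
Resulting grid:
. . % .
% . % .
% . % %
. % . @
% % . @
All satisfied now.

0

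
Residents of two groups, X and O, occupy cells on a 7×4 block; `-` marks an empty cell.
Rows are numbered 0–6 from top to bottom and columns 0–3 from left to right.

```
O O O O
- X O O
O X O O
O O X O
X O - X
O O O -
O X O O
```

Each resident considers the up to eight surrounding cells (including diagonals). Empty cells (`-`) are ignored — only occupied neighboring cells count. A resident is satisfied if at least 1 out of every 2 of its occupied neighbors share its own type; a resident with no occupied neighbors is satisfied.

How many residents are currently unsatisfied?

6

(0,0)O 1/2 satisfied
(0,1)O 3/4 satisfied
(0,2)O 4/5 satisfied
(0,3)O 3/3 satisfied
(1,1)X 1/7 not
(1,2)O 6/8 satisfied
(1,3)O 5/5 satisfied
(2,0)O 2/4 satisfied
(2,1)X 2/7 not
(2,2)O 5/8 satisfied
(2,3)O 4/5 satisfied
(3,0)O 3/5 satisfied
(3,1)O 4/7 satisfied
(3,2)X 2/7 not
(3,3)O 2/4 satisfied
(4,0)X 0/5 not
(4,1)O 5/7 satisfied
(4,3)X 1/3 not
(5,0)O 3/5 satisfied
(5,1)O 5/7 satisfied
(5,2)O 4/6 satisfied
(6,0)O 2/3 satisfied
(6,1)X 0/5 not
(6,2)O 3/4 satisfied
(6,3)O 2/2 satisfied
Unsatisfied: (1,1), (2,1), (3,2), (4,0), (4,3), (6,1) — 6 in total.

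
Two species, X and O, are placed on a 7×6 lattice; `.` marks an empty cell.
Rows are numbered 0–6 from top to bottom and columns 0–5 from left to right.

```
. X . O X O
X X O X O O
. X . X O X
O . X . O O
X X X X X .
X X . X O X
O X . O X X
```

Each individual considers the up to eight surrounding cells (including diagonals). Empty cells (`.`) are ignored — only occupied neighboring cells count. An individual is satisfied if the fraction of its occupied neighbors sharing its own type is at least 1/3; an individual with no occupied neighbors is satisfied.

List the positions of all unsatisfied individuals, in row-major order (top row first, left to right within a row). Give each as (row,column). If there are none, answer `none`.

(0,4), (1,2), (2,5), (3,0), (5,4), (6,0)

(0,1)X 2/3 satisfied
(0,3)O 2/4 satisfied
(0,4)X 1/5 not
(0,5)O 2/3 satisfied
(1,0)X 3/3 satisfied
(1,1)X 3/4 satisfied
(1,2)O 1/6 not
(1,3)X 2/6 satisfied
(1,4)O 4/8 satisfied
(1,5)O 3/5 satisfied
(2,1)X 3/5 satisfied
(2,3)X 2/6 satisfied
(2,4)O 4/7 satisfied
(2,5)X 0/5 not
(3,0)O 0/3 not
(3,2)X 5/5 satisfied
(3,4)O 2/6 satisfied
(3,5)O 2/4 satisfied
(4,0)X 3/4 satisfied
(4,1)X 5/6 satisfied
(4,2)X 5/5 satisfied
(4,3)X 4/6 satisfied
(4,4)X 3/6 satisfied
(5,0)X 4/5 satisfied
(5,1)X 5/6 satisfied
(5,3)X 4/6 satisfied
(5,4)O 1/7 not
(5,5)X 3/4 satisfied
(6,0)O 0/3 not
(6,1)X 2/3 satisfied
(6,3)O 1/3 satisfied
(6,4)X 3/5 satisfied
(6,5)X 2/3 satisfied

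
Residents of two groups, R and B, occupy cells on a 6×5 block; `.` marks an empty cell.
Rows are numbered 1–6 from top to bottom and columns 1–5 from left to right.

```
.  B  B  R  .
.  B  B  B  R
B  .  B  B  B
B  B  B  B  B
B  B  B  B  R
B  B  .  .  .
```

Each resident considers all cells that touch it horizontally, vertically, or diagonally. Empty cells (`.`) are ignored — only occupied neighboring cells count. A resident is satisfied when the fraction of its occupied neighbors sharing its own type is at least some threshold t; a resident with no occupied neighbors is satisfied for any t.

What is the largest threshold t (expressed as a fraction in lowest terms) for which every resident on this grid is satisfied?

Row 1: (1,2)B 3/3 · (1,3)B 4/5 · (1,4)R 1/4
Row 2: (2,2)B 5/5 · (2,3)B 6/7 · (2,4)B 5/7 · (2,5)R 1/4
Row 3: (3,1)B 3/3 · (3,3)B 7/7 · (3,4)B 7/8 · (3,5)B 4/5
Row 4: (4,1)B 4/4 · (4,2)B 7/7 · (4,3)B 7/7 · (4,4)B 7/8 · (4,5)B 4/5
Row 5: (5,1)B 5/5 · (5,2)B 7/7 · (5,3)B 6/6 · (5,4)B 4/5 · (5,5)R 0/3
Row 6: (6,1)B 3/3 · (6,2)B 4/4
The smallest same-type fraction is 0/3 at (5,5), which reduces to 0/1. Any threshold above that leaves this resident unsatisfied.

0/1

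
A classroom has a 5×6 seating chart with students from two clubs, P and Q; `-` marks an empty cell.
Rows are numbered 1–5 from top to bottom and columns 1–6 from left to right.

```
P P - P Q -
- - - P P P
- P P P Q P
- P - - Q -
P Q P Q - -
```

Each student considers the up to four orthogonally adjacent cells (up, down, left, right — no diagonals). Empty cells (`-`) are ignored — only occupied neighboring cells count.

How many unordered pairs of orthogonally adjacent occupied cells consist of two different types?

Scan each occupied cell's neighbors to the right and below so each pair is counted once.
Row 1: P(1,1)–P(1,2)= P(1,4)–Q(1,5)≠ P(1,4)–P(2,4)= Q(1,5)–P(2,5)≠  → 2/4 unlike.
Row 2: P(2,4)–P(2,5)= P(2,4)–P(3,4)= P(2,5)–P(2,6)= P(2,5)–Q(3,5)≠ P(2,6)–P(3,6)=  → 1/5 unlike.
Row 3: P(3,2)–P(3,3)= P(3,2)–P(4,2)= P(3,3)–P(3,4)= P(3,4)–Q(3,5)≠ Q(3,5)–P(3,6)≠ Q(3,5)–Q(4,5)=  → 2/6 unlike.
Row 4: P(4,2)–Q(5,2)≠  → 1/1 unlike.
Row 5: P(5,1)–Q(5,2)≠ Q(5,2)–P(5,3)≠ P(5,3)–Q(5,4)≠  → 3/3 unlike.
Total adjacent occupied pairs: 19; unlike-type pairs: 9.

9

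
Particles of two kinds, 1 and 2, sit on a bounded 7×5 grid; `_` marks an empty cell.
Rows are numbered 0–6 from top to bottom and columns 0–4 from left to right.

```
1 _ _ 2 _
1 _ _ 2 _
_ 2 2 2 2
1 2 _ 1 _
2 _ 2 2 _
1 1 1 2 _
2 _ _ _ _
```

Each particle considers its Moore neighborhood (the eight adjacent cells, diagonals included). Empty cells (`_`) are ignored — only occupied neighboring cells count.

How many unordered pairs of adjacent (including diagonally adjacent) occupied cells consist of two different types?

17

Scan each occupied cell's neighbors to the right and below (and the two forward diagonals) so each pair is counted once.
Row 0: 1(0,0)–1(1,0)= 2(0,3)–2(1,3)=  → 0/2 unlike.
Row 1: 1(1,0)–2(2,1)≠ 2(1,3)–2(2,3)= 2(1,3)–2(2,4)= 2(1,3)–2(2,2)=  → 1/4 unlike.
Row 2: 2(2,1)–2(2,2)= 2(2,1)–2(3,1)= 2(2,1)–1(3,0)≠ 2(2,2)–2(2,3)= 2(2,2)–1(3,3)≠ 2(2,2)–2(3,1)= 2(2,3)–2(2,4)= 2(2,3)–1(3,3)≠ 2(2,4)–1(3,3)≠  → 4/9 unlike.
Row 3: 1(3,0)–2(3,1)≠ 1(3,0)–2(4,0)≠ 2(3,1)–2(4,2)= 2(3,1)–2(4,0)= 1(3,3)–2(4,3)≠ 1(3,3)–2(4,2)≠  → 4/6 unlike.
Row 4: 2(4,0)–1(5,0)≠ 2(4,0)–1(5,1)≠ 2(4,2)–2(4,3)= 2(4,2)–1(5,2)≠ 2(4,2)–2(5,3)= 2(4,2)–1(5,1)≠ 2(4,3)–2(5,3)= 2(4,3)–1(5,2)≠  → 5/8 unlike.
Row 5: 1(5,0)–1(5,1)= 1(5,0)–2(6,0)≠ 1(5,1)–1(5,2)= 1(5,1)–2(6,0)≠ 1(5,2)–2(5,3)≠  → 3/5 unlike.
Total adjacent occupied pairs: 34; unlike-type pairs: 17.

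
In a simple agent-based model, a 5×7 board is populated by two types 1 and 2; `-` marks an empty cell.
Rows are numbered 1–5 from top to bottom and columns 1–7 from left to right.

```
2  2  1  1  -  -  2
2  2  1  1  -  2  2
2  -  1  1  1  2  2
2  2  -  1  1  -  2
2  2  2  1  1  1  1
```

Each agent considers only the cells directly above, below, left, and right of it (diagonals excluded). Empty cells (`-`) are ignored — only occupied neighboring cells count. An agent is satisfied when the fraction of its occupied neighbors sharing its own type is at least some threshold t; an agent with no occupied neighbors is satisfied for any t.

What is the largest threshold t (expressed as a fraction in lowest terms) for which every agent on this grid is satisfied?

1/2

Row 1: (1,1)2 2/2 · (1,2)2 2/3 · (1,3)1 2/3 · (1,4)1 2/2 · (1,7)2 1/1
Row 2: (2,1)2 3/3 · (2,2)2 2/3 · (2,3)1 3/4 · (2,4)1 3/3 · (2,6)2 2/2 · (2,7)2 3/3
Row 3: (3,1)2 2/2 · (3,3)1 2/2 · (3,4)1 4/4 · (3,5)1 2/3 · (3,6)2 2/3 · (3,7)2 3/3
Row 4: (4,1)2 3/3 · (4,2)2 2/2 · (4,4)1 3/3 · (4,5)1 3/3 · (4,7)2 1/2
Row 5: (5,1)2 2/2 · (5,2)2 3/3 · (5,3)2 1/2 · (5,4)1 2/3 · (5,5)1 3/3 · (5,6)1 2/2 · (5,7)1 1/2
The smallest same-type fraction is 1/2 at (4,7), which reduces to 1/2. Any threshold above that leaves this agent unsatisfied.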